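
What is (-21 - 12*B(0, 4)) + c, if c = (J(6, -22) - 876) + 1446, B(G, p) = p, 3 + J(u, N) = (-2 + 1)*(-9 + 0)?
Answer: 507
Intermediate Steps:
J(u, N) = 6 (J(u, N) = -3 + (-2 + 1)*(-9 + 0) = -3 - 1*(-9) = -3 + 9 = 6)
c = 576 (c = (6 - 876) + 1446 = -870 + 1446 = 576)
(-21 - 12*B(0, 4)) + c = (-21 - 12*4) + 576 = (-21 - 48) + 576 = -69 + 576 = 507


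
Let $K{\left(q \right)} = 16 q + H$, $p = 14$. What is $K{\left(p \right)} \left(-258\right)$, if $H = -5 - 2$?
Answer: $-55986$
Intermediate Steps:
$H = -7$ ($H = -5 - 2 = -7$)
$K{\left(q \right)} = -7 + 16 q$ ($K{\left(q \right)} = 16 q - 7 = -7 + 16 q$)
$K{\left(p \right)} \left(-258\right) = \left(-7 + 16 \cdot 14\right) \left(-258\right) = \left(-7 + 224\right) \left(-258\right) = 217 \left(-258\right) = -55986$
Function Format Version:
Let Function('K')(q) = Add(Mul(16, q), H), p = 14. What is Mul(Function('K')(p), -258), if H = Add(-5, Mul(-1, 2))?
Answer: -55986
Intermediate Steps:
H = -7 (H = Add(-5, -2) = -7)
Function('K')(q) = Add(-7, Mul(16, q)) (Function('K')(q) = Add(Mul(16, q), -7) = Add(-7, Mul(16, q)))
Mul(Function('K')(p), -258) = Mul(Add(-7, Mul(16, 14)), -258) = Mul(Add(-7, 224), -258) = Mul(217, -258) = -55986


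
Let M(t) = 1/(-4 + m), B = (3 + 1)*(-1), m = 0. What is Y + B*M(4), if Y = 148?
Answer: 149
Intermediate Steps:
B = -4 (B = 4*(-1) = -4)
M(t) = -¼ (M(t) = 1/(-4 + 0) = 1/(-4) = -¼)
Y + B*M(4) = 148 - 4*(-¼) = 148 + 1 = 149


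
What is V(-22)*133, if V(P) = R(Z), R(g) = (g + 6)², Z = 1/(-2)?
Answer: 16093/4 ≈ 4023.3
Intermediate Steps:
Z = -½ (Z = 1*(-½) = -½ ≈ -0.50000)
R(g) = (6 + g)²
V(P) = 121/4 (V(P) = (6 - ½)² = (11/2)² = 121/4)
V(-22)*133 = (121/4)*133 = 16093/4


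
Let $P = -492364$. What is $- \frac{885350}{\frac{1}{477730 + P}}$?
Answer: $12956211900$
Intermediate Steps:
$- \frac{885350}{\frac{1}{477730 + P}} = - \frac{885350}{\frac{1}{477730 - 492364}} = - \frac{885350}{\frac{1}{-14634}} = - \frac{885350}{- \frac{1}{14634}} = \left(-885350\right) \left(-14634\right) = 12956211900$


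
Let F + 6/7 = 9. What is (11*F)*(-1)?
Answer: -627/7 ≈ -89.571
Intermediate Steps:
F = 57/7 (F = -6/7 + 9 = 57/7 ≈ 8.1429)
(11*F)*(-1) = (11*(57/7))*(-1) = (627/7)*(-1) = -627/7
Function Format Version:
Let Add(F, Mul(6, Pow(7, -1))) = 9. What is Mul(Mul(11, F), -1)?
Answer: Rational(-627, 7) ≈ -89.571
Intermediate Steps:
F = Rational(57, 7) (F = Add(Rational(-6, 7), 9) = Rational(57, 7) ≈ 8.1429)
Mul(Mul(11, F), -1) = Mul(Mul(11, Rational(57, 7)), -1) = Mul(Rational(627, 7), -1) = Rational(-627, 7)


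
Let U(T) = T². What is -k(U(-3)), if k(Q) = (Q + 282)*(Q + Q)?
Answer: -5238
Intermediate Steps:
k(Q) = 2*Q*(282 + Q) (k(Q) = (282 + Q)*(2*Q) = 2*Q*(282 + Q))
-k(U(-3)) = -2*(-3)²*(282 + (-3)²) = -2*9*(282 + 9) = -2*9*291 = -1*5238 = -5238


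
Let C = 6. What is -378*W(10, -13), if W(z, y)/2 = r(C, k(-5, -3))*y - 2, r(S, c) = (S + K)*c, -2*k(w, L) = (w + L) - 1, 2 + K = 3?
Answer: 311094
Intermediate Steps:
K = 1 (K = -2 + 3 = 1)
k(w, L) = ½ - L/2 - w/2 (k(w, L) = -((w + L) - 1)/2 = -((L + w) - 1)/2 = -(-1 + L + w)/2 = ½ - L/2 - w/2)
r(S, c) = c*(1 + S) (r(S, c) = (S + 1)*c = (1 + S)*c = c*(1 + S))
W(z, y) = -4 + 63*y (W(z, y) = 2*(((½ - ½*(-3) - ½*(-5))*(1 + 6))*y - 2) = 2*(((½ + 3/2 + 5/2)*7)*y - 2) = 2*(((9/2)*7)*y - 2) = 2*(63*y/2 - 2) = 2*(-2 + 63*y/2) = -4 + 63*y)
-378*W(10, -13) = -378*(-4 + 63*(-13)) = -378*(-4 - 819) = -378*(-823) = 311094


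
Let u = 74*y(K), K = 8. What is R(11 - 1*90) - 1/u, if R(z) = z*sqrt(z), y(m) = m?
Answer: -1/592 - 79*I*sqrt(79) ≈ -0.0016892 - 702.17*I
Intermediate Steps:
R(z) = z**(3/2)
u = 592 (u = 74*8 = 592)
R(11 - 1*90) - 1/u = (11 - 1*90)**(3/2) - 1/592 = (11 - 90)**(3/2) - 1*1/592 = (-79)**(3/2) - 1/592 = -79*I*sqrt(79) - 1/592 = -1/592 - 79*I*sqrt(79)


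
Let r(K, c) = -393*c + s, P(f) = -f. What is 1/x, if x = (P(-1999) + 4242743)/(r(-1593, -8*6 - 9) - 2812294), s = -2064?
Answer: -2791957/4244742 ≈ -0.65774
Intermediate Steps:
r(K, c) = -2064 - 393*c (r(K, c) = -393*c - 2064 = -2064 - 393*c)
x = -4244742/2791957 (x = (-1*(-1999) + 4242743)/((-2064 - 393*(-8*6 - 9)) - 2812294) = (1999 + 4242743)/((-2064 - 393*(-48 - 9)) - 2812294) = 4244742/((-2064 - 393*(-57)) - 2812294) = 4244742/((-2064 + 22401) - 2812294) = 4244742/(20337 - 2812294) = 4244742/(-2791957) = 4244742*(-1/2791957) = -4244742/2791957 ≈ -1.5203)
1/x = 1/(-4244742/2791957) = -2791957/4244742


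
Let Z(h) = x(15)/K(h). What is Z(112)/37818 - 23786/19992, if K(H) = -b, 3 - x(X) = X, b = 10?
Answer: -5949173/5000380 ≈ -1.1897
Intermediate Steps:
x(X) = 3 - X
K(H) = -10 (K(H) = -1*10 = -10)
Z(h) = 6/5 (Z(h) = (3 - 1*15)/(-10) = (3 - 15)*(-⅒) = -12*(-⅒) = 6/5)
Z(112)/37818 - 23786/19992 = (6/5)/37818 - 23786/19992 = (6/5)*(1/37818) - 23786*1/19992 = 1/31515 - 1699/1428 = -5949173/5000380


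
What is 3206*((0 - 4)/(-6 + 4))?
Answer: 6412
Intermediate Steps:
3206*((0 - 4)/(-6 + 4)) = 3206*(-4/(-2)) = 3206*(-4*(-1/2)) = 3206*2 = 6412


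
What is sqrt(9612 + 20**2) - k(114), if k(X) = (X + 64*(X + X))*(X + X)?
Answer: -3352968 + 2*sqrt(2503) ≈ -3.3529e+6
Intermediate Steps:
k(X) = 258*X**2 (k(X) = (X + 64*(2*X))*(2*X) = (X + 128*X)*(2*X) = (129*X)*(2*X) = 258*X**2)
sqrt(9612 + 20**2) - k(114) = sqrt(9612 + 20**2) - 258*114**2 = sqrt(9612 + 400) - 258*12996 = sqrt(10012) - 1*3352968 = 2*sqrt(2503) - 3352968 = -3352968 + 2*sqrt(2503)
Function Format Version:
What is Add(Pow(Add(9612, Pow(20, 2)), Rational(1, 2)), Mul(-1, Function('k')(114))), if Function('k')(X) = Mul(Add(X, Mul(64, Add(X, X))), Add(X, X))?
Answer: Add(-3352968, Mul(2, Pow(2503, Rational(1, 2)))) ≈ -3.3529e+6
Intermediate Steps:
Function('k')(X) = Mul(258, Pow(X, 2)) (Function('k')(X) = Mul(Add(X, Mul(64, Mul(2, X))), Mul(2, X)) = Mul(Add(X, Mul(128, X)), Mul(2, X)) = Mul(Mul(129, X), Mul(2, X)) = Mul(258, Pow(X, 2)))
Add(Pow(Add(9612, Pow(20, 2)), Rational(1, 2)), Mul(-1, Function('k')(114))) = Add(Pow(Add(9612, Pow(20, 2)), Rational(1, 2)), Mul(-1, Mul(258, Pow(114, 2)))) = Add(Pow(Add(9612, 400), Rational(1, 2)), Mul(-1, Mul(258, 12996))) = Add(Pow(10012, Rational(1, 2)), Mul(-1, 3352968)) = Add(Mul(2, Pow(2503, Rational(1, 2))), -3352968) = Add(-3352968, Mul(2, Pow(2503, Rational(1, 2))))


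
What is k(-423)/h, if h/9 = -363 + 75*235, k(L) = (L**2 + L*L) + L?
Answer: 39715/17262 ≈ 2.3007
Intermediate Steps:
k(L) = L + 2*L**2 (k(L) = (L**2 + L**2) + L = 2*L**2 + L = L + 2*L**2)
h = 155358 (h = 9*(-363 + 75*235) = 9*(-363 + 17625) = 9*17262 = 155358)
k(-423)/h = -423*(1 + 2*(-423))/155358 = -423*(1 - 846)*(1/155358) = -423*(-845)*(1/155358) = 357435*(1/155358) = 39715/17262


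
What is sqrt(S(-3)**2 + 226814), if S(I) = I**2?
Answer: sqrt(226895) ≈ 476.33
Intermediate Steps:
sqrt(S(-3)**2 + 226814) = sqrt(((-3)**2)**2 + 226814) = sqrt(9**2 + 226814) = sqrt(81 + 226814) = sqrt(226895)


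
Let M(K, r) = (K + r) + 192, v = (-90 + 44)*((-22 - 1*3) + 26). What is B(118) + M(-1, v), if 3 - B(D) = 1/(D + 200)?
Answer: 47063/318 ≈ 148.00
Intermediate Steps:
v = -46 (v = -46*((-22 - 3) + 26) = -46*(-25 + 26) = -46*1 = -46)
M(K, r) = 192 + K + r
B(D) = 3 - 1/(200 + D) (B(D) = 3 - 1/(D + 200) = 3 - 1/(200 + D))
B(118) + M(-1, v) = (599 + 3*118)/(200 + 118) + (192 - 1 - 46) = (599 + 354)/318 + 145 = (1/318)*953 + 145 = 953/318 + 145 = 47063/318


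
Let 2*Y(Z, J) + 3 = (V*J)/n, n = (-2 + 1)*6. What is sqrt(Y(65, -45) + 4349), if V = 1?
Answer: 59*sqrt(5)/2 ≈ 65.964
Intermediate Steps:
n = -6 (n = -1*6 = -6)
Y(Z, J) = -3/2 - J/12 (Y(Z, J) = -3/2 + ((1*J)/(-6))/2 = -3/2 + (J*(-1/6))/2 = -3/2 + (-J/6)/2 = -3/2 - J/12)
sqrt(Y(65, -45) + 4349) = sqrt((-3/2 - 1/12*(-45)) + 4349) = sqrt((-3/2 + 15/4) + 4349) = sqrt(9/4 + 4349) = sqrt(17405/4) = 59*sqrt(5)/2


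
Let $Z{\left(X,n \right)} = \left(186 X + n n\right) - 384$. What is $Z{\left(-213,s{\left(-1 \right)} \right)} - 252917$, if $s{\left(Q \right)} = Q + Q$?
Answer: $-292915$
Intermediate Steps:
$s{\left(Q \right)} = 2 Q$
$Z{\left(X,n \right)} = -384 + n^{2} + 186 X$ ($Z{\left(X,n \right)} = \left(186 X + n^{2}\right) - 384 = \left(n^{2} + 186 X\right) - 384 = -384 + n^{2} + 186 X$)
$Z{\left(-213,s{\left(-1 \right)} \right)} - 252917 = \left(-384 + \left(2 \left(-1\right)\right)^{2} + 186 \left(-213\right)\right) - 252917 = \left(-384 + \left(-2\right)^{2} - 39618\right) - 252917 = \left(-384 + 4 - 39618\right) - 252917 = -39998 - 252917 = -292915$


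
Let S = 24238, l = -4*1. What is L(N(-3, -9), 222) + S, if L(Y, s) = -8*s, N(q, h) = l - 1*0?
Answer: 22462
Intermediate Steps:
l = -4
N(q, h) = -4 (N(q, h) = -4 - 1*0 = -4 + 0 = -4)
L(N(-3, -9), 222) + S = -8*222 + 24238 = -1776 + 24238 = 22462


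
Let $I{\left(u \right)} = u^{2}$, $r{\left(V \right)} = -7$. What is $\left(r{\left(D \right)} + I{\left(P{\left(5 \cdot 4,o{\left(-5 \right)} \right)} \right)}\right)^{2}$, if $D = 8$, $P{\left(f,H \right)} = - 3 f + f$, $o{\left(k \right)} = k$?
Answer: $2537649$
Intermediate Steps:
$P{\left(f,H \right)} = - 2 f$
$\left(r{\left(D \right)} + I{\left(P{\left(5 \cdot 4,o{\left(-5 \right)} \right)} \right)}\right)^{2} = \left(-7 + \left(- 2 \cdot 5 \cdot 4\right)^{2}\right)^{2} = \left(-7 + \left(\left(-2\right) 20\right)^{2}\right)^{2} = \left(-7 + \left(-40\right)^{2}\right)^{2} = \left(-7 + 1600\right)^{2} = 1593^{2} = 2537649$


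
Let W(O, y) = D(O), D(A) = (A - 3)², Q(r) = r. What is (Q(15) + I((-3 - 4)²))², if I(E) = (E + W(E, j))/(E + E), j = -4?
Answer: 13213225/9604 ≈ 1375.8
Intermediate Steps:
D(A) = (-3 + A)²
W(O, y) = (-3 + O)²
I(E) = (E + (-3 + E)²)/(2*E) (I(E) = (E + (-3 + E)²)/(E + E) = (E + (-3 + E)²)/((2*E)) = (E + (-3 + E)²)*(1/(2*E)) = (E + (-3 + E)²)/(2*E))
(Q(15) + I((-3 - 4)²))² = (15 + ((-3 - 4)² + (-3 + (-3 - 4)²)²)/(2*((-3 - 4)²)))² = (15 + ((-7)² + (-3 + (-7)²)²)/(2*((-7)²)))² = (15 + (½)*(49 + (-3 + 49)²)/49)² = (15 + (½)*(1/49)*(49 + 46²))² = (15 + (½)*(1/49)*(49 + 2116))² = (15 + (½)*(1/49)*2165)² = (15 + 2165/98)² = (3635/98)² = 13213225/9604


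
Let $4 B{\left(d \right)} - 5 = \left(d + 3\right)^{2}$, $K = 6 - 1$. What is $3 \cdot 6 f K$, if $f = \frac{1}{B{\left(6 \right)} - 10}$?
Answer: $\frac{180}{23} \approx 7.8261$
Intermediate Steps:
$K = 5$ ($K = 6 - 1 = 5$)
$B{\left(d \right)} = \frac{5}{4} + \frac{\left(3 + d\right)^{2}}{4}$ ($B{\left(d \right)} = \frac{5}{4} + \frac{\left(d + 3\right)^{2}}{4} = \frac{5}{4} + \frac{\left(3 + d\right)^{2}}{4}$)
$f = \frac{2}{23}$ ($f = \frac{1}{\left(\frac{5}{4} + \frac{\left(3 + 6\right)^{2}}{4}\right) - 10} = \frac{1}{\left(\frac{5}{4} + \frac{9^{2}}{4}\right) - 10} = \frac{1}{\left(\frac{5}{4} + \frac{1}{4} \cdot 81\right) - 10} = \frac{1}{\left(\frac{5}{4} + \frac{81}{4}\right) - 10} = \frac{1}{\frac{43}{2} - 10} = \frac{1}{\frac{23}{2}} = \frac{2}{23} \approx 0.086957$)
$3 \cdot 6 f K = 3 \cdot 6 \cdot \frac{2}{23} \cdot 5 = 18 \cdot \frac{2}{23} \cdot 5 = \frac{36}{23} \cdot 5 = \frac{180}{23}$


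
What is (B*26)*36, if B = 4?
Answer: 3744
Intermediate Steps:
(B*26)*36 = (4*26)*36 = 104*36 = 3744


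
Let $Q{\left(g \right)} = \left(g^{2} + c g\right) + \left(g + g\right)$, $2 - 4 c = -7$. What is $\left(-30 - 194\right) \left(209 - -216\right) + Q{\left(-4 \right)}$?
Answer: $-95201$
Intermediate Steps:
$c = \frac{9}{4}$ ($c = \frac{1}{2} - - \frac{7}{4} = \frac{1}{2} + \frac{7}{4} = \frac{9}{4} \approx 2.25$)
$Q{\left(g \right)} = g^{2} + \frac{17 g}{4}$ ($Q{\left(g \right)} = \left(g^{2} + \frac{9 g}{4}\right) + \left(g + g\right) = \left(g^{2} + \frac{9 g}{4}\right) + 2 g = g^{2} + \frac{17 g}{4}$)
$\left(-30 - 194\right) \left(209 - -216\right) + Q{\left(-4 \right)} = \left(-30 - 194\right) \left(209 - -216\right) + \frac{1}{4} \left(-4\right) \left(17 + 4 \left(-4\right)\right) = \left(-30 - 194\right) \left(209 + 216\right) + \frac{1}{4} \left(-4\right) \left(17 - 16\right) = \left(-224\right) 425 + \frac{1}{4} \left(-4\right) 1 = -95200 - 1 = -95201$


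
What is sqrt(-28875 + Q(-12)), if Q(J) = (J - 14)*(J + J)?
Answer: 3*I*sqrt(3139) ≈ 168.08*I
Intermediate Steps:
Q(J) = 2*J*(-14 + J) (Q(J) = (-14 + J)*(2*J) = 2*J*(-14 + J))
sqrt(-28875 + Q(-12)) = sqrt(-28875 + 2*(-12)*(-14 - 12)) = sqrt(-28875 + 2*(-12)*(-26)) = sqrt(-28875 + 624) = sqrt(-28251) = 3*I*sqrt(3139)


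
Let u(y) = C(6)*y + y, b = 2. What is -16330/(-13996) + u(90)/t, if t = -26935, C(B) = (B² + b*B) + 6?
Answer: 37056835/37698226 ≈ 0.98299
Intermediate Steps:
C(B) = 6 + B² + 2*B (C(B) = (B² + 2*B) + 6 = 6 + B² + 2*B)
u(y) = 55*y (u(y) = (6 + 6² + 2*6)*y + y = (6 + 36 + 12)*y + y = 54*y + y = 55*y)
-16330/(-13996) + u(90)/t = -16330/(-13996) + (55*90)/(-26935) = -16330*(-1/13996) + 4950*(-1/26935) = 8165/6998 - 990/5387 = 37056835/37698226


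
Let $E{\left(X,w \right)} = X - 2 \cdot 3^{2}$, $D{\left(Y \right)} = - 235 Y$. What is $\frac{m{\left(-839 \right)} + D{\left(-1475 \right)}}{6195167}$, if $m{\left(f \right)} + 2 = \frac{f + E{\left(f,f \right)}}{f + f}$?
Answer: $\frac{290817545}{5197745113} \approx 0.055951$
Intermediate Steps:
$E{\left(X,w \right)} = -18 + X$ ($E{\left(X,w \right)} = X - 18 = -18 + X$)
$m{\left(f \right)} = -2 + \frac{-18 + 2 f}{2 f}$ ($m{\left(f \right)} = -2 + \frac{f + \left(-18 + f\right)}{f + f} = -2 + \frac{-18 + 2 f}{2 f}$)
$\frac{m{\left(-839 \right)} + D{\left(-1475 \right)}}{6195167} = \frac{\frac{-9 - -839}{-839} - -346625}{6195167} = \left(- \frac{-9 + 839}{839} + 346625\right) \frac{1}{6195167} = \left(\left(- \frac{1}{839}\right) 830 + 346625\right) \frac{1}{6195167} = \left(- \frac{830}{839} + 346625\right) \frac{1}{6195167} = \frac{290817545}{839} \cdot \frac{1}{6195167} = \frac{290817545}{5197745113}$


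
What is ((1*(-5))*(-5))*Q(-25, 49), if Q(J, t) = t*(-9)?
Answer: -11025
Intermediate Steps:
Q(J, t) = -9*t
((1*(-5))*(-5))*Q(-25, 49) = ((1*(-5))*(-5))*(-9*49) = -5*(-5)*(-441) = 25*(-441) = -11025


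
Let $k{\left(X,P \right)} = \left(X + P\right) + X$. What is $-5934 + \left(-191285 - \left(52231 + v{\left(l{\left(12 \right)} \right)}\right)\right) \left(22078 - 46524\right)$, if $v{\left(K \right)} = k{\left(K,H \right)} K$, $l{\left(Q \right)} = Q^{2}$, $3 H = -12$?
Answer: $6952729818$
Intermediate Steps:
$H = -4$ ($H = \frac{1}{3} \left(-12\right) = -4$)
$k{\left(X,P \right)} = P + 2 X$ ($k{\left(X,P \right)} = \left(P + X\right) + X = P + 2 X$)
$v{\left(K \right)} = K \left(-4 + 2 K\right)$ ($v{\left(K \right)} = \left(-4 + 2 K\right) K = K \left(-4 + 2 K\right)$)
$-5934 + \left(-191285 - \left(52231 + v{\left(l{\left(12 \right)} \right)}\right)\right) \left(22078 - 46524\right) = -5934 + \left(-191285 - \left(52231 + 2 \cdot 12^{2} \left(-2 + 12^{2}\right)\right)\right) \left(22078 - 46524\right) = -5934 + \left(-191285 - \left(52231 + 2 \cdot 144 \left(-2 + 144\right)\right)\right) \left(-24446\right) = -5934 + \left(-191285 - \left(52231 + 2 \cdot 144 \cdot 142\right)\right) \left(-24446\right) = -5934 + \left(-191285 - 93127\right) \left(-24446\right) = -5934 - -6952735752 = -5934 + 6952735752 = 6952729818$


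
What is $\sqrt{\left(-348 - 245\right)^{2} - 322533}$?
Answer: $2 \sqrt{7279} \approx 170.63$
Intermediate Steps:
$\sqrt{\left(-348 - 245\right)^{2} - 322533} = \sqrt{\left(-593\right)^{2} - 322533} = \sqrt{351649 - 322533} = \sqrt{29116} = 2 \sqrt{7279}$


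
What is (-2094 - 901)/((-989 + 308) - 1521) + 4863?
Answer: 10711321/2202 ≈ 4864.4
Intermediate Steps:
(-2094 - 901)/((-989 + 308) - 1521) + 4863 = -2995/(-681 - 1521) + 4863 = -2995/(-2202) + 4863 = -2995*(-1/2202) + 4863 = 2995/2202 + 4863 = 10711321/2202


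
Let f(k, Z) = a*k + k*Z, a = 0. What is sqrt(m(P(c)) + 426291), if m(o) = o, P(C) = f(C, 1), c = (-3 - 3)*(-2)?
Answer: 9*sqrt(5263) ≈ 652.92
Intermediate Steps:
c = 12 (c = -6*(-2) = 12)
f(k, Z) = Z*k (f(k, Z) = 0*k + k*Z = 0 + Z*k = Z*k)
P(C) = C (P(C) = 1*C = C)
sqrt(m(P(c)) + 426291) = sqrt(12 + 426291) = sqrt(426303) = 9*sqrt(5263)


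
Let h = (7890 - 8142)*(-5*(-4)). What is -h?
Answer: 5040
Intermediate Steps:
h = -5040 (h = -252*20 = -5040)
-h = -1*(-5040) = 5040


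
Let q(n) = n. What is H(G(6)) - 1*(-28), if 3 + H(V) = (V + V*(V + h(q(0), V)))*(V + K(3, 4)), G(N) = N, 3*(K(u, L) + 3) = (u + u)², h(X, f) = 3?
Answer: 925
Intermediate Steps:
K(u, L) = -3 + 4*u²/3 (K(u, L) = -3 + (u + u)²/3 = -3 + (2*u)²/3 = -3 + (4*u²)/3 = -3 + 4*u²/3)
H(V) = -3 + (9 + V)*(V + V*(3 + V)) (H(V) = -3 + (V + V*(V + 3))*(V + (-3 + (4/3)*3²)) = -3 + (V + V*(3 + V))*(V + (-3 + (4/3)*9)) = -3 + (V + V*(3 + V))*(V + (-3 + 12)) = -3 + (V + V*(3 + V))*(V + 9) = -3 + (V + V*(3 + V))*(9 + V) = -3 + (9 + V)*(V + V*(3 + V)))
H(G(6)) - 1*(-28) = (-3 + 6³ + 13*6² + 36*6) - 1*(-28) = (-3 + 216 + 13*36 + 216) + 28 = (-3 + 216 + 468 + 216) + 28 = 897 + 28 = 925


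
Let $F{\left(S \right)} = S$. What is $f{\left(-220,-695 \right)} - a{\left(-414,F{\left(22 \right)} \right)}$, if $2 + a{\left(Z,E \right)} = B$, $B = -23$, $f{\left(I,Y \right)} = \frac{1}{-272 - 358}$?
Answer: $\frac{15749}{630} \approx 24.998$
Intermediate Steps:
$f{\left(I,Y \right)} = - \frac{1}{630}$ ($f{\left(I,Y \right)} = \frac{1}{-630} = - \frac{1}{630}$)
$a{\left(Z,E \right)} = -25$ ($a{\left(Z,E \right)} = -2 - 23 = -25$)
$f{\left(-220,-695 \right)} - a{\left(-414,F{\left(22 \right)} \right)} = - \frac{1}{630} - -25 = - \frac{1}{630} + 25 = \frac{15749}{630}$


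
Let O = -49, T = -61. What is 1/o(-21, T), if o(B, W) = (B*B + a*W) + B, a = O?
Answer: 1/3409 ≈ 0.00029334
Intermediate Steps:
a = -49
o(B, W) = B + B² - 49*W (o(B, W) = (B*B - 49*W) + B = (B² - 49*W) + B = B + B² - 49*W)
1/o(-21, T) = 1/(-21 + (-21)² - 49*(-61)) = 1/(-21 + 441 + 2989) = 1/3409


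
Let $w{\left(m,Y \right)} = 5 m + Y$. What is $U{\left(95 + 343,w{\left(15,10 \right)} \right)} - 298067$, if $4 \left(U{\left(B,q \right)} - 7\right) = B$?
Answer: $- \frac{595901}{2} \approx -2.9795 \cdot 10^{5}$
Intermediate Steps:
$w{\left(m,Y \right)} = Y + 5 m$
$U{\left(B,q \right)} = 7 + \frac{B}{4}$
$U{\left(95 + 343,w{\left(15,10 \right)} \right)} - 298067 = \left(7 + \frac{95 + 343}{4}\right) - 298067 = \left(7 + \frac{1}{4} \cdot 438\right) - 298067 = \left(7 + \frac{219}{2}\right) - 298067 = \frac{233}{2} - 298067 = - \frac{595901}{2}$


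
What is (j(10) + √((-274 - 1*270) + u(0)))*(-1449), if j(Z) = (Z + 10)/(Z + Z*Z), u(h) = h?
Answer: -2898/11 - 5796*I*√34 ≈ -263.45 - 33796.0*I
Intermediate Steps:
j(Z) = (10 + Z)/(Z + Z²)
(j(10) + √((-274 - 1*270) + u(0)))*(-1449) = ((10 + 10)/(10*(1 + 10)) + √((-274 - 1*270) + 0))*(-1449) = ((⅒)*20/11 + √((-274 - 270) + 0))*(-1449) = ((⅒)*(1/11)*20 + √(-544 + 0))*(-1449) = (2/11 + √(-544))*(-1449) = (2/11 + 4*I*√34)*(-1449) = -2898/11 - 5796*I*√34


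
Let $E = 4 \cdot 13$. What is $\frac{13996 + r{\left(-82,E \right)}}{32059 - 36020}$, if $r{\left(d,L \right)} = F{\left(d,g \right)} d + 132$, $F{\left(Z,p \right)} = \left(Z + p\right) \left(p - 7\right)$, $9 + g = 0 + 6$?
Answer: $\frac{55572}{3961} \approx 14.03$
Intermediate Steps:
$E = 52$
$g = -3$ ($g = -9 + \left(0 + 6\right) = -9 + 6 = -3$)
$F{\left(Z,p \right)} = \left(-7 + p\right) \left(Z + p\right)$ ($F{\left(Z,p \right)} = \left(Z + p\right) \left(-7 + p\right) = \left(-7 + p\right) \left(Z + p\right)$)
$r{\left(d,L \right)} = 132 + d \left(30 - 10 d\right)$ ($r{\left(d,L \right)} = \left(\left(-3\right)^{2} - 7 d - -21 + d \left(-3\right)\right) d + 132 = \left(9 - 7 d + 21 - 3 d\right) d + 132 = \left(30 - 10 d\right) d + 132 = d \left(30 - 10 d\right) + 132 = 132 + d \left(30 - 10 d\right)$)
$\frac{13996 + r{\left(-82,E \right)}}{32059 - 36020} = \frac{13996 + \left(132 + 10 \left(-82\right) \left(3 - -82\right)\right)}{32059 - 36020} = \frac{13996 + \left(132 + 10 \left(-82\right) \left(3 + 82\right)\right)}{-3961} = \left(13996 + \left(132 + 10 \left(-82\right) 85\right)\right) \left(- \frac{1}{3961}\right) = \left(13996 + \left(132 - 69700\right)\right) \left(- \frac{1}{3961}\right) = \left(13996 - 69568\right) \left(- \frac{1}{3961}\right) = \left(-55572\right) \left(- \frac{1}{3961}\right) = \frac{55572}{3961}$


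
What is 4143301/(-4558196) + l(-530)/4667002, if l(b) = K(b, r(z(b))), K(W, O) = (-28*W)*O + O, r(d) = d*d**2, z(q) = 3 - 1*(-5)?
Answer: 7649538803215/10636554924196 ≈ 0.71917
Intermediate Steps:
z(q) = 8 (z(q) = 3 + 5 = 8)
r(d) = d**3
K(W, O) = O - 28*O*W (K(W, O) = -28*O*W + O = O - 28*O*W)
l(b) = 512 - 14336*b (l(b) = 8**3*(1 - 28*b) = 512*(1 - 28*b) = 512 - 14336*b)
4143301/(-4558196) + l(-530)/4667002 = 4143301/(-4558196) + (512 - 14336*(-530))/4667002 = 4143301*(-1/4558196) + (512 + 7598080)*(1/4667002) = -4143301/4558196 + 7598592*(1/4667002) = -4143301/4558196 + 3799296/2333501 = 7649538803215/10636554924196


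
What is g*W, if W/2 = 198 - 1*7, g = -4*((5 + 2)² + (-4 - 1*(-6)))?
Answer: -77928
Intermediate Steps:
g = -204 (g = -4*(7² + (-4 + 6)) = -4*(49 + 2) = -4*51 = -204)
W = 382 (W = 2*(198 - 1*7) = 2*(198 - 7) = 2*191 = 382)
g*W = -204*382 = -77928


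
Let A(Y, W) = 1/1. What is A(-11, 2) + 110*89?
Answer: 9791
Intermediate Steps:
A(Y, W) = 1
A(-11, 2) + 110*89 = 1 + 110*89 = 1 + 9790 = 9791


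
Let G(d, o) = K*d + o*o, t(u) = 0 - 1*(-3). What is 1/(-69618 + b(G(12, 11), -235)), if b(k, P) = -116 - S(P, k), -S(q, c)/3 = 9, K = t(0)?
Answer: -1/69707 ≈ -1.4346e-5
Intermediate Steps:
t(u) = 3 (t(u) = 0 + 3 = 3)
K = 3
S(q, c) = -27 (S(q, c) = -3*9 = -27)
G(d, o) = o**2 + 3*d (G(d, o) = 3*d + o*o = 3*d + o**2 = o**2 + 3*d)
b(k, P) = -89 (b(k, P) = -116 - 1*(-27) = -116 + 27 = -89)
1/(-69618 + b(G(12, 11), -235)) = 1/(-69618 - 89) = 1/(-69707) = -1/69707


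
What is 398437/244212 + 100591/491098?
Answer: 110118571559/59966012388 ≈ 1.8363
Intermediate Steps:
398437/244212 + 100591/491098 = 110118571559/59966012388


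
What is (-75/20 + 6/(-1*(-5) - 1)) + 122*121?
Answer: 59039/4 ≈ 14760.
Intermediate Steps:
(-75/20 + 6/(-1*(-5) - 1)) + 122*121 = (-75*1/20 + 6/(5 - 1)) + 14762 = (-15/4 + 6/4) + 14762 = (-15/4 + 6*(¼)) + 14762 = (-15/4 + 3/2) + 14762 = -9/4 + 14762 = 59039/4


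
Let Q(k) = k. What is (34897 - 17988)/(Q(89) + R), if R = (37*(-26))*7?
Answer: -16909/6645 ≈ -2.5446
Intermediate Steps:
R = -6734 (R = -962*7 = -6734)
(34897 - 17988)/(Q(89) + R) = (34897 - 17988)/(89 - 6734) = 16909/(-6645) = 16909*(-1/6645) = -16909/6645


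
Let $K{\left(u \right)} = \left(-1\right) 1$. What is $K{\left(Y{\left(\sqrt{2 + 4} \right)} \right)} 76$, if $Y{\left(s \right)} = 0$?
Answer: $-76$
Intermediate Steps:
$K{\left(u \right)} = -1$
$K{\left(Y{\left(\sqrt{2 + 4} \right)} \right)} 76 = \left(-1\right) 76 = -76$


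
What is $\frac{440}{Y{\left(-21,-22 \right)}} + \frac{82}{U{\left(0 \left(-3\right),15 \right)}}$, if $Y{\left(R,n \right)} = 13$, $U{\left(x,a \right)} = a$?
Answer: $\frac{7666}{195} \approx 39.313$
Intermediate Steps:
$\frac{440}{Y{\left(-21,-22 \right)}} + \frac{82}{U{\left(0 \left(-3\right),15 \right)}} = \frac{440}{13} + \frac{82}{15} = \frac{7666}{195}$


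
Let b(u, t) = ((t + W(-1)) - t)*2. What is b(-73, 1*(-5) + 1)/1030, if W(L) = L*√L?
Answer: -I/515 ≈ -0.0019417*I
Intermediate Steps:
W(L) = L^(3/2)
b(u, t) = -2*I (b(u, t) = ((t + (-1)^(3/2)) - t)*2 = ((t - I) - t)*2 = -I*2 = -2*I)
b(-73, 1*(-5) + 1)/1030 = -2*I/1030 = -2*I*(1/1030) = -I/515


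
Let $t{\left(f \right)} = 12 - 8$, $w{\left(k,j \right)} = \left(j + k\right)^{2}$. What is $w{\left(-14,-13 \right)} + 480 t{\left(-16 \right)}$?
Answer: $2649$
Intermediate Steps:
$t{\left(f \right)} = 4$ ($t{\left(f \right)} = 12 - 8 = 4$)
$w{\left(-14,-13 \right)} + 480 t{\left(-16 \right)} = \left(-13 - 14\right)^{2} + 480 \cdot 4 = \left(-27\right)^{2} + 1920 = 729 + 1920 = 2649$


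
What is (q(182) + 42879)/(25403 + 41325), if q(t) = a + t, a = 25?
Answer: 21543/33364 ≈ 0.64570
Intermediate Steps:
q(t) = 25 + t
(q(182) + 42879)/(25403 + 41325) = ((25 + 182) + 42879)/(25403 + 41325) = (207 + 42879)/66728 = 43086*(1/66728) = 21543/33364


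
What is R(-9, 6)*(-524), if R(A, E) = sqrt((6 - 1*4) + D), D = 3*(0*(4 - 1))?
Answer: -524*sqrt(2) ≈ -741.05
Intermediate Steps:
D = 0 (D = 3*(0*3) = 3*0 = 0)
R(A, E) = sqrt(2) (R(A, E) = sqrt((6 - 1*4) + 0) = sqrt((6 - 4) + 0) = sqrt(2 + 0) = sqrt(2))
R(-9, 6)*(-524) = sqrt(2)*(-524) = -524*sqrt(2)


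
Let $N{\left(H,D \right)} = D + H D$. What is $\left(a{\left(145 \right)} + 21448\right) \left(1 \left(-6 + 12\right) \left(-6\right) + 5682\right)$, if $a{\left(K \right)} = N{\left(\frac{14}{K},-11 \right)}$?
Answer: $\frac{17548959306}{145} \approx 1.2103 \cdot 10^{8}$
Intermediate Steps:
$N{\left(H,D \right)} = D + D H$
$a{\left(K \right)} = -11 - \frac{154}{K}$ ($a{\left(K \right)} = - 11 \left(1 + \frac{14}{K}\right) = -11 - \frac{154}{K}$)
$\left(a{\left(145 \right)} + 21448\right) \left(1 \left(-6 + 12\right) \left(-6\right) + 5682\right) = \left(\left(-11 - \frac{154}{145}\right) + 21448\right) \left(1 \left(-6 + 12\right) \left(-6\right) + 5682\right) = \left(\left(-11 - \frac{154}{145}\right) + 21448\right) \left(1 \cdot 6 \left(-6\right) + 5682\right) = \left(\left(-11 - \frac{154}{145}\right) + 21448\right) \left(6 \left(-6\right) + 5682\right) = \left(- \frac{1749}{145} + 21448\right) \left(-36 + 5682\right) = \frac{3108211}{145} \cdot 5646 = \frac{17548959306}{145}$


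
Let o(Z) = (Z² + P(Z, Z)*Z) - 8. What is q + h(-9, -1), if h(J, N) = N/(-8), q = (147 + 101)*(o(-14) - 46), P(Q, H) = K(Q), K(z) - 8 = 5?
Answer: -79359/8 ≈ -9919.9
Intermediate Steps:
K(z) = 13 (K(z) = 8 + 5 = 13)
P(Q, H) = 13
o(Z) = -8 + Z² + 13*Z (o(Z) = (Z² + 13*Z) - 8 = -8 + Z² + 13*Z)
q = -9920 (q = (147 + 101)*((-8 + (-14)² + 13*(-14)) - 46) = 248*((-8 + 196 - 182) - 46) = 248*(6 - 46) = 248*(-40) = -9920)
h(J, N) = -N/8 (h(J, N) = N*(-⅛) = -N/8)
q + h(-9, -1) = -9920 - ⅛*(-1) = -9920 + ⅛ = -79359/8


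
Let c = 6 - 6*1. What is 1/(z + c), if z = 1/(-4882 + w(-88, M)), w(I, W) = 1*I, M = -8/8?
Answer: -4970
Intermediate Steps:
M = -1 (M = -8*⅛ = -1)
c = 0 (c = 6 - 6 = 0)
w(I, W) = I
z = -1/4970 (z = 1/(-4882 - 88) = 1/(-4970) = -1/4970 ≈ -0.00020121)
1/(z + c) = 1/(-1/4970 + 0) = 1/(-1/4970) = -4970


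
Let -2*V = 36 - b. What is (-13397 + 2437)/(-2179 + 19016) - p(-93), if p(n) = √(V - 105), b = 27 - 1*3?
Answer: -10960/16837 - I*√111 ≈ -0.65095 - 10.536*I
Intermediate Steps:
b = 24 (b = 27 - 3 = 24)
V = -6 (V = -(36 - 1*24)/2 = -(36 - 24)/2 = -½*12 = -6)
p(n) = I*√111 (p(n) = √(-6 - 105) = √(-111) = I*√111)
(-13397 + 2437)/(-2179 + 19016) - p(-93) = (-13397 + 2437)/(-2179 + 19016) - I*√111 = -10960/16837 - I*√111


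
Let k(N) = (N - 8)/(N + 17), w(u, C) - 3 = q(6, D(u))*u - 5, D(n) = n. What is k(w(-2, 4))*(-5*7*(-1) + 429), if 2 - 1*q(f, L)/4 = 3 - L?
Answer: 6496/39 ≈ 166.56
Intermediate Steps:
q(f, L) = -4 + 4*L (q(f, L) = 8 - 4*(3 - L) = 8 + (-12 + 4*L) = -4 + 4*L)
w(u, C) = -2 + u*(-4 + 4*u) (w(u, C) = 3 + ((-4 + 4*u)*u - 5) = 3 + (u*(-4 + 4*u) - 5) = 3 + (-5 + u*(-4 + 4*u)) = -2 + u*(-4 + 4*u))
k(N) = (-8 + N)/(17 + N)
k(w(-2, 4))*(-5*7*(-1) + 429) = ((-8 + (-2 + 4*(-2)*(-1 - 2)))/(17 + (-2 + 4*(-2)*(-1 - 2))))*(-5*7*(-1) + 429) = ((-8 + (-2 + 4*(-2)*(-3)))/(17 + (-2 + 4*(-2)*(-3))))*(-35*(-1) + 429) = ((-8 + (-2 + 24))/(17 + (-2 + 24)))*(35 + 429) = ((-8 + 22)/(17 + 22))*464 = (14/39)*464 = 6496/39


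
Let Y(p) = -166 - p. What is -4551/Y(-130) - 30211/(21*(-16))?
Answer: 24229/112 ≈ 216.33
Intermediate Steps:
-4551/Y(-130) - 30211/(21*(-16)) = -4551/(-166 - 1*(-130)) - 30211/(21*(-16)) = -4551/(-166 + 130) - 30211/(-336) = -4551/(-36) - 30211*(-1/336) = -4551*(-1/36) + 30211/336 = 1517/12 + 30211/336 = 24229/112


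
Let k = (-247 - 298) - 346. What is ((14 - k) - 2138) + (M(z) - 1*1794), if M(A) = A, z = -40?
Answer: -3067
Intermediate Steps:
k = -891 (k = -545 - 346 = -891)
((14 - k) - 2138) + (M(z) - 1*1794) = ((14 - 1*(-891)) - 2138) + (-40 - 1*1794) = ((14 + 891) - 2138) + (-40 - 1794) = (905 - 2138) - 1834 = -1233 - 1834 = -3067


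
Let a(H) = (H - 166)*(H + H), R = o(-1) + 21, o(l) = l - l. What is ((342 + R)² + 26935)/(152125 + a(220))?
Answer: 158704/175885 ≈ 0.90232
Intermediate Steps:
o(l) = 0
R = 21 (R = 0 + 21 = 21)
a(H) = 2*H*(-166 + H) (a(H) = (-166 + H)*(2*H) = 2*H*(-166 + H))
((342 + R)² + 26935)/(152125 + a(220)) = ((342 + 21)² + 26935)/(152125 + 2*220*(-166 + 220)) = (363² + 26935)/(152125 + 2*220*54) = (131769 + 26935)/(152125 + 23760) = 158704/175885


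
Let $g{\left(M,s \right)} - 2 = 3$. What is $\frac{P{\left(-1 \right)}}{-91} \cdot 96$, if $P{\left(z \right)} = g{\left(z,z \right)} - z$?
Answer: $- \frac{576}{91} \approx -6.3297$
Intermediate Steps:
$g{\left(M,s \right)} = 5$ ($g{\left(M,s \right)} = 2 + 3 = 5$)
$P{\left(z \right)} = 5 - z$
$\frac{P{\left(-1 \right)}}{-91} \cdot 96 = \frac{5 - -1}{-91} \cdot 96 = - \frac{5 + 1}{91} \cdot 96 = \left(- \frac{1}{91}\right) 6 \cdot 96 = \left(- \frac{6}{91}\right) 96 = - \frac{576}{91}$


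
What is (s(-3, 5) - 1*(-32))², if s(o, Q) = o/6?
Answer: 3969/4 ≈ 992.25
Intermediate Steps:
s(o, Q) = o/6 (s(o, Q) = o*(⅙) = o/6)
(s(-3, 5) - 1*(-32))² = ((⅙)*(-3) - 1*(-32))² = (-½ + 32)² = (63/2)² = 3969/4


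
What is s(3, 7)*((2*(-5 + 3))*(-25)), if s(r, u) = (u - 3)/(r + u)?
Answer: 40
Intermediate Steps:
s(r, u) = (-3 + u)/(r + u)
s(3, 7)*((2*(-5 + 3))*(-25)) = ((-3 + 7)/(3 + 7))*((2*(-5 + 3))*(-25)) = (4/10)*((2*(-2))*(-25)) = ((⅒)*4)*(-4*(-25)) = (⅖)*100 = 40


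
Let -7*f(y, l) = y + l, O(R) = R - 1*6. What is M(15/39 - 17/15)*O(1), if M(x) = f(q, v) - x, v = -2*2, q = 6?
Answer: -632/273 ≈ -2.3150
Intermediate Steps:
v = -4
O(R) = -6 + R (O(R) = R - 6 = -6 + R)
f(y, l) = -l/7 - y/7 (f(y, l) = -(y + l)/7 = -(l + y)/7 = -l/7 - y/7)
M(x) = -2/7 - x (M(x) = (-⅐*(-4) - ⅐*6) - x = (4/7 - 6/7) - x = -2/7 - x)
M(15/39 - 17/15)*O(1) = (-2/7 - (15/39 - 17/15))*(-6 + 1) = (-2/7 - (15*(1/39) - 17*1/15))*(-5) = (-2/7 - (5/13 - 17/15))*(-5) = (-2/7 - 1*(-146/195))*(-5) = (-2/7 + 146/195)*(-5) = (632/1365)*(-5) = -632/273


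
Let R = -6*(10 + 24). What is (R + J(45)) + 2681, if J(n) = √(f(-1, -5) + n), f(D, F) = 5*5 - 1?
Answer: 2477 + √69 ≈ 2485.3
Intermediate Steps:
f(D, F) = 24 (f(D, F) = 25 - 1 = 24)
R = -204 (R = -6*34 = -204)
J(n) = √(24 + n)
(R + J(45)) + 2681 = (-204 + √(24 + 45)) + 2681 = (-204 + √69) + 2681 = 2477 + √69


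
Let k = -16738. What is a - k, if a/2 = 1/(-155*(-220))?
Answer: 285382901/17050 ≈ 16738.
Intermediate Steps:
a = 1/17050 (a = 2/((-155*(-220))) = 2/34100 = 2*(1/34100) = 1/17050 ≈ 5.8651e-5)
a - k = 1/17050 - 1*(-16738) = 1/17050 + 16738 = 285382901/17050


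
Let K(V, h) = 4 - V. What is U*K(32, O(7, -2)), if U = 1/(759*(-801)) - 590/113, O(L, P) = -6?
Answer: 10043485844/68699367 ≈ 146.19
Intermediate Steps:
U = -358695923/68699367 (U = (1/759)*(-1/801) - 590*1/113 = -1/607959 - 590/113 = -358695923/68699367 ≈ -5.2212)
U*K(32, O(7, -2)) = -358695923*(4 - 1*32)/68699367 = -358695923*(4 - 32)/68699367 = -358695923/68699367*(-28) = 10043485844/68699367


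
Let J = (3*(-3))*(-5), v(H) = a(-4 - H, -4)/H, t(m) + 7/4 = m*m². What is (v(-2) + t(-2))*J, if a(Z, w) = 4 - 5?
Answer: -1665/4 ≈ -416.25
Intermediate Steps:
a(Z, w) = -1
t(m) = -7/4 + m³ (t(m) = -7/4 + m*m² = -7/4 + m³)
v(H) = -1/H
J = 45 (J = -9*(-5) = 45)
(v(-2) + t(-2))*J = (-1/(-2) + (-7/4 + (-2)³))*45 = (-1*(-½) + (-7/4 - 8))*45 = (½ - 39/4)*45 = -37/4*45 = -1665/4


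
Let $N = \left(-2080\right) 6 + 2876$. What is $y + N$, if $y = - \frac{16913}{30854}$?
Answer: $- \frac{296338729}{30854} \approx -9604.5$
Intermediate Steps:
$y = - \frac{16913}{30854}$ ($y = \left(-16913\right) \frac{1}{30854} = - \frac{16913}{30854} \approx -0.54816$)
$N = -9604$ ($N = -12480 + 2876 = -9604$)
$y + N = - \frac{16913}{30854} - 9604 = - \frac{296338729}{30854}$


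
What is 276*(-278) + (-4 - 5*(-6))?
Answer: -76702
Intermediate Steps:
276*(-278) + (-4 - 5*(-6)) = -76728 + (-4 + 30) = -76728 + 26 = -76702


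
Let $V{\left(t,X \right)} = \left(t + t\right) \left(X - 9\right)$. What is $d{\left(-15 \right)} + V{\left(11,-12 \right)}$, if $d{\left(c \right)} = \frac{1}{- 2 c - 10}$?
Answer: $- \frac{9239}{20} \approx -461.95$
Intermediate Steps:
$V{\left(t,X \right)} = 2 t \left(-9 + X\right)$
$d{\left(c \right)} = \frac{1}{-10 - 2 c}$
$d{\left(-15 \right)} + V{\left(11,-12 \right)} = - \frac{1}{10 + 2 \left(-15\right)} + 2 \cdot 11 \left(-9 - 12\right) = - \frac{1}{10 - 30} + 2 \cdot 11 \left(-21\right) = - \frac{1}{-20} - 462 = \left(-1\right) \left(- \frac{1}{20}\right) - 462 = \frac{1}{20} - 462 = - \frac{9239}{20}$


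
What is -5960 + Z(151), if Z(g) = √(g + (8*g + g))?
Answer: -5960 + √1510 ≈ -5921.1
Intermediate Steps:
Z(g) = √10*√g (Z(g) = √(g + 9*g) = √(10*g) = √10*√g)
-5960 + Z(151) = -5960 + √10*√151 = -5960 + √1510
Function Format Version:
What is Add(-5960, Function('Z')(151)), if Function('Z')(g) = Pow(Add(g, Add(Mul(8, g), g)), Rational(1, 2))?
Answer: Add(-5960, Pow(1510, Rational(1, 2))) ≈ -5921.1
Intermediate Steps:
Function('Z')(g) = Mul(Pow(10, Rational(1, 2)), Pow(g, Rational(1, 2))) (Function('Z')(g) = Pow(Add(g, Mul(9, g)), Rational(1, 2)) = Pow(Mul(10, g), Rational(1, 2)) = Mul(Pow(10, Rational(1, 2)), Pow(g, Rational(1, 2))))
Add(-5960, Function('Z')(151)) = Add(-5960, Mul(Pow(10, Rational(1, 2)), Pow(151, Rational(1, 2)))) = Add(-5960, Pow(1510, Rational(1, 2)))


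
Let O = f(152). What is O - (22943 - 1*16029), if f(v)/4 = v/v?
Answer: -6910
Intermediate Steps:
f(v) = 4 (f(v) = 4*(v/v) = 4*1 = 4)
O = 4
O - (22943 - 1*16029) = 4 - (22943 - 1*16029) = 4 - (22943 - 16029) = 4 - 1*6914 = 4 - 6914 = -6910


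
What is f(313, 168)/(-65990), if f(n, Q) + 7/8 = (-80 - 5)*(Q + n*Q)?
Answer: 35871367/527920 ≈ 67.948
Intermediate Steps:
f(n, Q) = -7/8 - 85*Q - 85*Q*n (f(n, Q) = -7/8 + (-80 - 5)*(Q + n*Q) = -7/8 - 85*(Q + Q*n) = -7/8 + (-85*Q - 85*Q*n) = -7/8 - 85*Q - 85*Q*n)
f(313, 168)/(-65990) = (-7/8 - 85*168 - 85*168*313)/(-65990) = (-7/8 - 14280 - 4469640)*(-1/65990) = -35871367/8*(-1/65990) = 35871367/527920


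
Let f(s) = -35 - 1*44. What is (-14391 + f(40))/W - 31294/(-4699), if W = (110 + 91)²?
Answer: 1196314364/189844299 ≈ 6.3016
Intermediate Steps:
f(s) = -79 (f(s) = -35 - 44 = -79)
W = 40401 (W = 201² = 40401)
(-14391 + f(40))/W - 31294/(-4699) = (-14391 - 79)/40401 - 31294/(-4699) = -14470*1/40401 - 31294*(-1/4699) = -14470/40401 + 31294/4699 = 1196314364/189844299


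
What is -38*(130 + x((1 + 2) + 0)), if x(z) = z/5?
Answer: -24814/5 ≈ -4962.8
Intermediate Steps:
x(z) = z/5 (x(z) = z*(1/5) = z/5)
-38*(130 + x((1 + 2) + 0)) = -38*(130 + ((1 + 2) + 0)/5) = -38*(130 + (3 + 0)/5) = -38*(130 + (1/5)*3) = -38*(130 + 3/5) = -38*653/5 = -24814/5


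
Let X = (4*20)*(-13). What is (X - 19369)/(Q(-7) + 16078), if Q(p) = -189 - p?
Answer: -20409/15896 ≈ -1.2839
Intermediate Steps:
X = -1040 (X = 80*(-13) = -1040)
(X - 19369)/(Q(-7) + 16078) = (-1040 - 19369)/((-189 - 1*(-7)) + 16078) = -20409/((-189 + 7) + 16078) = -20409/(-182 + 16078) = -20409/15896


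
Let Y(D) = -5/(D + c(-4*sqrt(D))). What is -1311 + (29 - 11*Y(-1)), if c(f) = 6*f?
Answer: -739769/577 + 1320*I/577 ≈ -1282.1 + 2.2877*I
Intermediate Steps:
Y(D) = -5/(D - 24*sqrt(D)) (Y(D) = -5/(D + 6*(-4*sqrt(D))) = -5/(D - 24*sqrt(D)))
-1311 + (29 - 11*Y(-1)) = -1311 + (29 - 55/(-1*(-1) + 24*sqrt(-1))) = -1311 + (29 - 55/(1 + 24*I)) = -1311 + (29 - 55*(1 - 24*I)/577) = -1282 - 55*(1 - 24*I)/577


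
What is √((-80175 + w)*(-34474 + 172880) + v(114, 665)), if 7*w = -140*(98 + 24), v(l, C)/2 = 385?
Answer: 2*I*√2858602730 ≈ 1.0693e+5*I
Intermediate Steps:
v(l, C) = 770 (v(l, C) = 2*385 = 770)
w = -2440 (w = (-140*(98 + 24))/7 = (-140*122)/7 = (⅐)*(-17080) = -2440)
√((-80175 + w)*(-34474 + 172880) + v(114, 665)) = √((-80175 - 2440)*(-34474 + 172880) + 770) = √(-82615*138406 + 770) = √(-11434411690 + 770) = √(-11434410920) = 2*I*√2858602730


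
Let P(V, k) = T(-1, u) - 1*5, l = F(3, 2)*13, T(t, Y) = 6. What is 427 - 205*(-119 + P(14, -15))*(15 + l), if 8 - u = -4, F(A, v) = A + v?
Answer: 1935627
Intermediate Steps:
u = 12 (u = 8 - 1*(-4) = 8 + 4 = 12)
l = 65 (l = (3 + 2)*13 = 5*13 = 65)
P(V, k) = 1 (P(V, k) = 6 - 1*5 = 6 - 5 = 1)
427 - 205*(-119 + P(14, -15))*(15 + l) = 427 - 205*(-119 + 1)*(15 + 65) = 427 - (-24190)*80 = 427 - 205*(-9440) = 427 + 1935200 = 1935627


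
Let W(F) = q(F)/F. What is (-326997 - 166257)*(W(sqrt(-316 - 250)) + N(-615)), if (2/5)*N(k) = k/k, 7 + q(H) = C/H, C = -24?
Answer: -354896253/283 - 1726389*I*sqrt(566)/283 ≈ -1.2541e+6 - 1.4513e+5*I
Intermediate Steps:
q(H) = -7 - 24/H
N(k) = 5/2 (N(k) = 5*(k/k)/2 = (5/2)*1 = 5/2)
W(F) = (-7 - 24/F)/F
(-326997 - 166257)*(W(sqrt(-316 - 250)) + N(-615)) = (-326997 - 166257)*((-24 - 7*sqrt(-316 - 250))/(sqrt(-316 - 250))**2 + 5/2) = -493254*((-24 - 7*I*sqrt(566))/(sqrt(-566))**2 + 5/2) = -493254*((-24 - 7*I*sqrt(566))/(I*sqrt(566))**2 + 5/2) = -493254*(-(-24 - 7*I*sqrt(566))/566 + 5/2) = -493254*((12/283 + 7*I*sqrt(566)/566) + 5/2) = -493254*(1439/566 + 7*I*sqrt(566)/566) = -354896253/283 - 1726389*I*sqrt(566)/283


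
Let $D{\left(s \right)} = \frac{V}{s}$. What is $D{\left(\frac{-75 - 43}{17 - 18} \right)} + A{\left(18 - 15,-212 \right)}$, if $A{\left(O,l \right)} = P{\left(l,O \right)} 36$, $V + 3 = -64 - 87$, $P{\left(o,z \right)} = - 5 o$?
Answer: $\frac{2251363}{59} \approx 38159.0$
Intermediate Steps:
$V = -154$ ($V = -3 - 151 = -154$)
$A{\left(O,l \right)} = - 180 l$ ($A{\left(O,l \right)} = - 5 l 36 = - 180 l$)
$D{\left(s \right)} = - \frac{154}{s}$
$D{\left(\frac{-75 - 43}{17 - 18} \right)} + A{\left(18 - 15,-212 \right)} = - \frac{154}{\left(-75 - 43\right) \frac{1}{17 - 18}} - -38160 = - \frac{154}{\left(-118\right) \frac{1}{-1}} + 38160 = - \frac{154}{\left(-118\right) \left(-1\right)} + 38160 = - \frac{154}{118} + 38160 = \left(-154\right) \frac{1}{118} + 38160 = - \frac{77}{59} + 38160 = \frac{2251363}{59}$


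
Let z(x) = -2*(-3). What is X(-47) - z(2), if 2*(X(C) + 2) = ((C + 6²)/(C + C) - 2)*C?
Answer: 145/4 ≈ 36.250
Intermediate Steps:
z(x) = 6
X(C) = -2 + C*(-2 + (36 + C)/(2*C))/2 (X(C) = -2 + (((C + 6²)/(C + C) - 2)*C)/2 = -2 + (((C + 36)/((2*C)) - 2)*C)/2 = -2 + (((36 + C)*(1/(2*C)) - 2)*C)/2 = -2 + (((36 + C)/(2*C) - 2)*C)/2 = -2 + ((-2 + (36 + C)/(2*C))*C)/2 = -2 + (C*(-2 + (36 + C)/(2*C)))/2 = -2 + C*(-2 + (36 + C)/(2*C))/2)
X(-47) - z(2) = (7 - ¾*(-47)) - 1*6 = (7 + 141/4) - 6 = 169/4 - 6 = 145/4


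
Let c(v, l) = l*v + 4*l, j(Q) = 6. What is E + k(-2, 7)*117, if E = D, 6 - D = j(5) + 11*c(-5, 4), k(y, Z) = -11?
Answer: -1243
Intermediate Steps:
c(v, l) = 4*l + l*v
D = 44 (D = 6 - (6 + 11*(4*(4 - 5))) = 6 - (6 + 11*(4*(-1))) = 6 - (6 + 11*(-4)) = 6 - (6 - 44) = 6 - 1*(-38) = 6 + 38 = 44)
E = 44
E + k(-2, 7)*117 = 44 - 11*117 = 44 - 1287 = -1243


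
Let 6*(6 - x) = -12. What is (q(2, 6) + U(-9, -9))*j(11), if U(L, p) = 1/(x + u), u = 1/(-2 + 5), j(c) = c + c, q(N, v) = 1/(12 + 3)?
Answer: 308/75 ≈ 4.1067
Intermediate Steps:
q(N, v) = 1/15
x = 8 (x = 6 - ⅙*(-12) = 6 + 2 = 8)
j(c) = 2*c
u = ⅓ (u = 1/3 = ⅓ ≈ 0.33333)
U(L, p) = 3/25 (U(L, p) = 1/(8 + ⅓) = 1/(25/3) = 3/25)
(q(2, 6) + U(-9, -9))*j(11) = (1/15 + 3/25)*(2*11) = (14/75)*22 = 308/75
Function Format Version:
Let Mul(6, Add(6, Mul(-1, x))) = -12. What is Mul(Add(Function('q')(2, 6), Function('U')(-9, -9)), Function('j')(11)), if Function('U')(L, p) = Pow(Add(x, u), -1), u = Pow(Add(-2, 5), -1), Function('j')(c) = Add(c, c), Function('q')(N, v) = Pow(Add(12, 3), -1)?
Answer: Rational(308, 75) ≈ 4.1067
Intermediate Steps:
Function('q')(N, v) = Rational(1, 15) (Function('q')(N, v) = Pow(15, -1) = Rational(1, 15))
x = 8 (x = Add(6, Mul(Rational(-1, 6), -12)) = Add(6, 2) = 8)
Function('j')(c) = Mul(2, c)
u = Rational(1, 3) (u = Pow(3, -1) = Rational(1, 3) ≈ 0.33333)
Function('U')(L, p) = Rational(3, 25) (Function('U')(L, p) = Pow(Add(8, Rational(1, 3)), -1) = Pow(Rational(25, 3), -1) = Rational(3, 25))
Mul(Add(Function('q')(2, 6), Function('U')(-9, -9)), Function('j')(11)) = Mul(Add(Rational(1, 15), Rational(3, 25)), Mul(2, 11)) = Mul(Rational(14, 75), 22) = Rational(308, 75)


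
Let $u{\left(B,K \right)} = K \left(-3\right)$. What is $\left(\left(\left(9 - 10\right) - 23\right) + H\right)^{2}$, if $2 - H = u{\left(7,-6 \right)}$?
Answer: $1600$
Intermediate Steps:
$u{\left(B,K \right)} = - 3 K$
$H = -16$ ($H = 2 - \left(-3\right) \left(-6\right) = 2 - 18 = -16$)
$\left(\left(\left(9 - 10\right) - 23\right) + H\right)^{2} = \left(\left(\left(9 - 10\right) - 23\right) - 16\right)^{2} = \left(\left(-1 - 23\right) - 16\right)^{2} = \left(-24 - 16\right)^{2} = \left(-40\right)^{2} = 1600$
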